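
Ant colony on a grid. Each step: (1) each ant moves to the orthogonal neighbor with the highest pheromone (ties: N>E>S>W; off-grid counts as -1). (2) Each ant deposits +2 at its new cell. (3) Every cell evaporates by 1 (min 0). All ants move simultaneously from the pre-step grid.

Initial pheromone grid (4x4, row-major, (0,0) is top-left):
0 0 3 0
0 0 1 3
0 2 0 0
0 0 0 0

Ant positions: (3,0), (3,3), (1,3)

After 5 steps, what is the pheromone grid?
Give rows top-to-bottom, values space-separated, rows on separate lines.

After step 1: ants at (2,0),(2,3),(1,2)
  0 0 2 0
  0 0 2 2
  1 1 0 1
  0 0 0 0
After step 2: ants at (2,1),(1,3),(0,2)
  0 0 3 0
  0 0 1 3
  0 2 0 0
  0 0 0 0
After step 3: ants at (1,1),(1,2),(1,2)
  0 0 2 0
  0 1 4 2
  0 1 0 0
  0 0 0 0
After step 4: ants at (1,2),(0,2),(0,2)
  0 0 5 0
  0 0 5 1
  0 0 0 0
  0 0 0 0
After step 5: ants at (0,2),(1,2),(1,2)
  0 0 6 0
  0 0 8 0
  0 0 0 0
  0 0 0 0

0 0 6 0
0 0 8 0
0 0 0 0
0 0 0 0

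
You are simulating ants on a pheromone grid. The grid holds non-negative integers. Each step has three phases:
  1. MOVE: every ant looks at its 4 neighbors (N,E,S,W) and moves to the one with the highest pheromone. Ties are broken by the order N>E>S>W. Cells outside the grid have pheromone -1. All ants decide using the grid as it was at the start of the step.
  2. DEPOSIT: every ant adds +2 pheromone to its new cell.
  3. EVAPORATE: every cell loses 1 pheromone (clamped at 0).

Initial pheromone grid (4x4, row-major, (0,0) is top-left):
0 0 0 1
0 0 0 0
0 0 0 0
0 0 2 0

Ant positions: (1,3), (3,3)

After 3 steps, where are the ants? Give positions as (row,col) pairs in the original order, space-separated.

Step 1: ant0:(1,3)->N->(0,3) | ant1:(3,3)->W->(3,2)
  grid max=3 at (3,2)
Step 2: ant0:(0,3)->S->(1,3) | ant1:(3,2)->N->(2,2)
  grid max=2 at (3,2)
Step 3: ant0:(1,3)->N->(0,3) | ant1:(2,2)->S->(3,2)
  grid max=3 at (3,2)

(0,3) (3,2)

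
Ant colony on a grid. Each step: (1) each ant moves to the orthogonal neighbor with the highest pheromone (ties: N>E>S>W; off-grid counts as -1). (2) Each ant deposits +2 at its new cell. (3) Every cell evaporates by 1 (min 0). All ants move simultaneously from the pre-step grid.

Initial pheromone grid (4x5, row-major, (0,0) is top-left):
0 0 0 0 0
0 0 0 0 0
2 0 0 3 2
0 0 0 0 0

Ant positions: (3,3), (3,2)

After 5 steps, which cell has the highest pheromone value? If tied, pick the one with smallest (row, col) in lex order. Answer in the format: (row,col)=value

Step 1: ant0:(3,3)->N->(2,3) | ant1:(3,2)->N->(2,2)
  grid max=4 at (2,3)
Step 2: ant0:(2,3)->E->(2,4) | ant1:(2,2)->E->(2,3)
  grid max=5 at (2,3)
Step 3: ant0:(2,4)->W->(2,3) | ant1:(2,3)->E->(2,4)
  grid max=6 at (2,3)
Step 4: ant0:(2,3)->E->(2,4) | ant1:(2,4)->W->(2,3)
  grid max=7 at (2,3)
Step 5: ant0:(2,4)->W->(2,3) | ant1:(2,3)->E->(2,4)
  grid max=8 at (2,3)
Final grid:
  0 0 0 0 0
  0 0 0 0 0
  0 0 0 8 5
  0 0 0 0 0
Max pheromone 8 at (2,3)

Answer: (2,3)=8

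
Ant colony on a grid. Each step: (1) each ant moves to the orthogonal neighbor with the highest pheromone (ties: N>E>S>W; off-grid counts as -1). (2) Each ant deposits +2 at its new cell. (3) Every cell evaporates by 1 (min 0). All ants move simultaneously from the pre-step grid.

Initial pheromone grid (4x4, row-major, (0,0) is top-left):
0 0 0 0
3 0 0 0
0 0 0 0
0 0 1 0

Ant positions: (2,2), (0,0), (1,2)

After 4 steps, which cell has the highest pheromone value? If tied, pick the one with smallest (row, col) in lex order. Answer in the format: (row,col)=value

Step 1: ant0:(2,2)->S->(3,2) | ant1:(0,0)->S->(1,0) | ant2:(1,2)->N->(0,2)
  grid max=4 at (1,0)
Step 2: ant0:(3,2)->N->(2,2) | ant1:(1,0)->N->(0,0) | ant2:(0,2)->E->(0,3)
  grid max=3 at (1,0)
Step 3: ant0:(2,2)->S->(3,2) | ant1:(0,0)->S->(1,0) | ant2:(0,3)->S->(1,3)
  grid max=4 at (1,0)
Step 4: ant0:(3,2)->N->(2,2) | ant1:(1,0)->N->(0,0) | ant2:(1,3)->N->(0,3)
  grid max=3 at (1,0)
Final grid:
  1 0 0 1
  3 0 0 0
  0 0 1 0
  0 0 1 0
Max pheromone 3 at (1,0)

Answer: (1,0)=3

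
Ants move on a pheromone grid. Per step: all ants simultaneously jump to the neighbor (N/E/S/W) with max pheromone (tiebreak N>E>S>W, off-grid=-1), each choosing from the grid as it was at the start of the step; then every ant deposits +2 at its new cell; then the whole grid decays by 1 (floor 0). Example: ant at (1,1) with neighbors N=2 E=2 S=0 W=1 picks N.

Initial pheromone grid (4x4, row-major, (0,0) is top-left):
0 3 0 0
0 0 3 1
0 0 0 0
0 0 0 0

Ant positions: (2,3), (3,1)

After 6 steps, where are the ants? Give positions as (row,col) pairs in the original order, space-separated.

Step 1: ant0:(2,3)->N->(1,3) | ant1:(3,1)->N->(2,1)
  grid max=2 at (0,1)
Step 2: ant0:(1,3)->W->(1,2) | ant1:(2,1)->N->(1,1)
  grid max=3 at (1,2)
Step 3: ant0:(1,2)->E->(1,3) | ant1:(1,1)->E->(1,2)
  grid max=4 at (1,2)
Step 4: ant0:(1,3)->W->(1,2) | ant1:(1,2)->E->(1,3)
  grid max=5 at (1,2)
Step 5: ant0:(1,2)->E->(1,3) | ant1:(1,3)->W->(1,2)
  grid max=6 at (1,2)
Step 6: ant0:(1,3)->W->(1,2) | ant1:(1,2)->E->(1,3)
  grid max=7 at (1,2)

(1,2) (1,3)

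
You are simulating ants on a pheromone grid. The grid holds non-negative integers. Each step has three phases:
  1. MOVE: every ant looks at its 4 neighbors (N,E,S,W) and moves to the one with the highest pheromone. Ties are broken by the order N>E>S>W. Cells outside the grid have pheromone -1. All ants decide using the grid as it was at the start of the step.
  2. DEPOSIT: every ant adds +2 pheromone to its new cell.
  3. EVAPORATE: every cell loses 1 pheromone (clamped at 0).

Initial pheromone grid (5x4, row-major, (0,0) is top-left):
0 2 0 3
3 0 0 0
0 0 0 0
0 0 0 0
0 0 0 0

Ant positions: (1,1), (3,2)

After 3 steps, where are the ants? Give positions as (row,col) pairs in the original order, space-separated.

Step 1: ant0:(1,1)->W->(1,0) | ant1:(3,2)->N->(2,2)
  grid max=4 at (1,0)
Step 2: ant0:(1,0)->N->(0,0) | ant1:(2,2)->N->(1,2)
  grid max=3 at (1,0)
Step 3: ant0:(0,0)->S->(1,0) | ant1:(1,2)->N->(0,2)
  grid max=4 at (1,0)

(1,0) (0,2)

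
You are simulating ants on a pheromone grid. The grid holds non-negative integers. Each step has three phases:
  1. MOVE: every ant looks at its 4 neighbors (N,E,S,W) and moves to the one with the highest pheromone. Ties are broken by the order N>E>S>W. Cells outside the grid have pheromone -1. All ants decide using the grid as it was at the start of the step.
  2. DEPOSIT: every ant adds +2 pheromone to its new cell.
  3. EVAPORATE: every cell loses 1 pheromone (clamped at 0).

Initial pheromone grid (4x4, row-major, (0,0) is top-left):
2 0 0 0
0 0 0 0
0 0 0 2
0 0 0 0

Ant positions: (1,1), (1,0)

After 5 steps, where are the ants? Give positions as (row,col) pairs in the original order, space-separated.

Step 1: ant0:(1,1)->N->(0,1) | ant1:(1,0)->N->(0,0)
  grid max=3 at (0,0)
Step 2: ant0:(0,1)->W->(0,0) | ant1:(0,0)->E->(0,1)
  grid max=4 at (0,0)
Step 3: ant0:(0,0)->E->(0,1) | ant1:(0,1)->W->(0,0)
  grid max=5 at (0,0)
Step 4: ant0:(0,1)->W->(0,0) | ant1:(0,0)->E->(0,1)
  grid max=6 at (0,0)
Step 5: ant0:(0,0)->E->(0,1) | ant1:(0,1)->W->(0,0)
  grid max=7 at (0,0)

(0,1) (0,0)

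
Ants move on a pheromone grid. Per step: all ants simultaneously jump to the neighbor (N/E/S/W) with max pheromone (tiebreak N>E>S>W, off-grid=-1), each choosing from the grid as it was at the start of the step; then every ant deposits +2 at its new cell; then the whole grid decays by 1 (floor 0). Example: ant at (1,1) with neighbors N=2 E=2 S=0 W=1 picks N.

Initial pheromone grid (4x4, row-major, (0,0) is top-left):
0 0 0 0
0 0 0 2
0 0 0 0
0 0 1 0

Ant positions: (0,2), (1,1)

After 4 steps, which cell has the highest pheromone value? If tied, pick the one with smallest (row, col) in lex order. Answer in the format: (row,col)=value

Step 1: ant0:(0,2)->E->(0,3) | ant1:(1,1)->N->(0,1)
  grid max=1 at (0,1)
Step 2: ant0:(0,3)->S->(1,3) | ant1:(0,1)->E->(0,2)
  grid max=2 at (1,3)
Step 3: ant0:(1,3)->N->(0,3) | ant1:(0,2)->E->(0,3)
  grid max=3 at (0,3)
Step 4: ant0:(0,3)->S->(1,3) | ant1:(0,3)->S->(1,3)
  grid max=4 at (1,3)
Final grid:
  0 0 0 2
  0 0 0 4
  0 0 0 0
  0 0 0 0
Max pheromone 4 at (1,3)

Answer: (1,3)=4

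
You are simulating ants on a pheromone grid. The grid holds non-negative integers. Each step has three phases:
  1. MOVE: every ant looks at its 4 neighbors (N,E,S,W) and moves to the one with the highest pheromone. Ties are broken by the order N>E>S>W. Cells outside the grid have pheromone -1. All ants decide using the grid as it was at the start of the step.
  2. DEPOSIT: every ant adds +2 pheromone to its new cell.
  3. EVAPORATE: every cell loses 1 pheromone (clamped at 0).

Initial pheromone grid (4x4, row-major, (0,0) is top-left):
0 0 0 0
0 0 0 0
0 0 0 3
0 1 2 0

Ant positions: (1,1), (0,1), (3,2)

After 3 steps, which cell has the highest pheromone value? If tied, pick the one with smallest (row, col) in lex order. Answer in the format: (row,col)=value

Answer: (0,1)=3

Derivation:
Step 1: ant0:(1,1)->N->(0,1) | ant1:(0,1)->E->(0,2) | ant2:(3,2)->W->(3,1)
  grid max=2 at (2,3)
Step 2: ant0:(0,1)->E->(0,2) | ant1:(0,2)->W->(0,1) | ant2:(3,1)->E->(3,2)
  grid max=2 at (0,1)
Step 3: ant0:(0,2)->W->(0,1) | ant1:(0,1)->E->(0,2) | ant2:(3,2)->W->(3,1)
  grid max=3 at (0,1)
Final grid:
  0 3 3 0
  0 0 0 0
  0 0 0 0
  0 2 1 0
Max pheromone 3 at (0,1)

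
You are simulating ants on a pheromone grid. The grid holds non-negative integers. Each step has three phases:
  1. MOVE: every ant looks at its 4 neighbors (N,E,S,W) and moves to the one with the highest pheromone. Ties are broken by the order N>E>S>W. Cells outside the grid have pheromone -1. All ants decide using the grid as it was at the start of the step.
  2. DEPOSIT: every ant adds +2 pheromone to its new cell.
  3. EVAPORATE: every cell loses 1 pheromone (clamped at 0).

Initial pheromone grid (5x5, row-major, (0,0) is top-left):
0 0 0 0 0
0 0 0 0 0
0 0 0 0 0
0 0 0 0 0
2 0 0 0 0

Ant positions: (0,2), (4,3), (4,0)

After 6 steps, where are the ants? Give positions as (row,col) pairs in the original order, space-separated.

Step 1: ant0:(0,2)->E->(0,3) | ant1:(4,3)->N->(3,3) | ant2:(4,0)->N->(3,0)
  grid max=1 at (0,3)
Step 2: ant0:(0,3)->E->(0,4) | ant1:(3,3)->N->(2,3) | ant2:(3,0)->S->(4,0)
  grid max=2 at (4,0)
Step 3: ant0:(0,4)->S->(1,4) | ant1:(2,3)->N->(1,3) | ant2:(4,0)->N->(3,0)
  grid max=1 at (1,3)
Step 4: ant0:(1,4)->W->(1,3) | ant1:(1,3)->E->(1,4) | ant2:(3,0)->S->(4,0)
  grid max=2 at (1,3)
Step 5: ant0:(1,3)->E->(1,4) | ant1:(1,4)->W->(1,3) | ant2:(4,0)->N->(3,0)
  grid max=3 at (1,3)
Step 6: ant0:(1,4)->W->(1,3) | ant1:(1,3)->E->(1,4) | ant2:(3,0)->S->(4,0)
  grid max=4 at (1,3)

(1,3) (1,4) (4,0)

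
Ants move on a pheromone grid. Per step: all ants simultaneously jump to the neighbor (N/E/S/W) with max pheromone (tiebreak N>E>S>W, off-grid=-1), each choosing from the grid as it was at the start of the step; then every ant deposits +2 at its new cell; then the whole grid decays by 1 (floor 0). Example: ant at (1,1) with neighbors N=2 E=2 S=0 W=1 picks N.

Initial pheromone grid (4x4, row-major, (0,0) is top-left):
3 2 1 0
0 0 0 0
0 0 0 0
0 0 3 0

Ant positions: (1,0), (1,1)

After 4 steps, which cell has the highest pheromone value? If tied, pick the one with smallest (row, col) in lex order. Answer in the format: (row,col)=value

Step 1: ant0:(1,0)->N->(0,0) | ant1:(1,1)->N->(0,1)
  grid max=4 at (0,0)
Step 2: ant0:(0,0)->E->(0,1) | ant1:(0,1)->W->(0,0)
  grid max=5 at (0,0)
Step 3: ant0:(0,1)->W->(0,0) | ant1:(0,0)->E->(0,1)
  grid max=6 at (0,0)
Step 4: ant0:(0,0)->E->(0,1) | ant1:(0,1)->W->(0,0)
  grid max=7 at (0,0)
Final grid:
  7 6 0 0
  0 0 0 0
  0 0 0 0
  0 0 0 0
Max pheromone 7 at (0,0)

Answer: (0,0)=7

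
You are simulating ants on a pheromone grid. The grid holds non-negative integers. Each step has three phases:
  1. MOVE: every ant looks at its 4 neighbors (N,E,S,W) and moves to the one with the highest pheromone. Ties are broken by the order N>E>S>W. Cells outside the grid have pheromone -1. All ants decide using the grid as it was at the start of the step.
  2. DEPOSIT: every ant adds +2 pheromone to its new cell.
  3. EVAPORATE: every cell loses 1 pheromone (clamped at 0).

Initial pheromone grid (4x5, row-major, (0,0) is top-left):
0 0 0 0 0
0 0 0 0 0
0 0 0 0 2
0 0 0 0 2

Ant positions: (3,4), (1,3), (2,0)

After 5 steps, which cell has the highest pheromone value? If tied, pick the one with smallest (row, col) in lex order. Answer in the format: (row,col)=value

Answer: (2,4)=5

Derivation:
Step 1: ant0:(3,4)->N->(2,4) | ant1:(1,3)->N->(0,3) | ant2:(2,0)->N->(1,0)
  grid max=3 at (2,4)
Step 2: ant0:(2,4)->S->(3,4) | ant1:(0,3)->E->(0,4) | ant2:(1,0)->N->(0,0)
  grid max=2 at (2,4)
Step 3: ant0:(3,4)->N->(2,4) | ant1:(0,4)->S->(1,4) | ant2:(0,0)->E->(0,1)
  grid max=3 at (2,4)
Step 4: ant0:(2,4)->N->(1,4) | ant1:(1,4)->S->(2,4) | ant2:(0,1)->E->(0,2)
  grid max=4 at (2,4)
Step 5: ant0:(1,4)->S->(2,4) | ant1:(2,4)->N->(1,4) | ant2:(0,2)->E->(0,3)
  grid max=5 at (2,4)
Final grid:
  0 0 0 1 0
  0 0 0 0 3
  0 0 0 0 5
  0 0 0 0 0
Max pheromone 5 at (2,4)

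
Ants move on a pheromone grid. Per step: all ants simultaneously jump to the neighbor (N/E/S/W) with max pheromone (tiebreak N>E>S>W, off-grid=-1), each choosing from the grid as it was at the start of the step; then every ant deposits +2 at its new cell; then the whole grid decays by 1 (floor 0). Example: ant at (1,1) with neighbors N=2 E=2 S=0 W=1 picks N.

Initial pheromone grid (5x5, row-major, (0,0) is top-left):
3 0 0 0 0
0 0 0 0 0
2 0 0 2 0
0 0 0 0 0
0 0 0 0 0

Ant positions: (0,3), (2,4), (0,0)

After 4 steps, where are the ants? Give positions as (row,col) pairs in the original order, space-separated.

Step 1: ant0:(0,3)->E->(0,4) | ant1:(2,4)->W->(2,3) | ant2:(0,0)->E->(0,1)
  grid max=3 at (2,3)
Step 2: ant0:(0,4)->S->(1,4) | ant1:(2,3)->N->(1,3) | ant2:(0,1)->W->(0,0)
  grid max=3 at (0,0)
Step 3: ant0:(1,4)->W->(1,3) | ant1:(1,3)->S->(2,3) | ant2:(0,0)->E->(0,1)
  grid max=3 at (2,3)
Step 4: ant0:(1,3)->S->(2,3) | ant1:(2,3)->N->(1,3) | ant2:(0,1)->W->(0,0)
  grid max=4 at (2,3)

(2,3) (1,3) (0,0)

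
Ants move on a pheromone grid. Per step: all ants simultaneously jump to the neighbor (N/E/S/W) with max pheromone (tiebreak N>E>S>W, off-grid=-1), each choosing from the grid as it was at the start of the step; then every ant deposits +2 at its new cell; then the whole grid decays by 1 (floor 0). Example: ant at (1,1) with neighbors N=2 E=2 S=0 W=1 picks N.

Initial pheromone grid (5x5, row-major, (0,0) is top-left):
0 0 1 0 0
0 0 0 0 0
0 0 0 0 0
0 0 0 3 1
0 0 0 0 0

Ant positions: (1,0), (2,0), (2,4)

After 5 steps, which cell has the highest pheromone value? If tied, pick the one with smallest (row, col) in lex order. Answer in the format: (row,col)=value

Step 1: ant0:(1,0)->N->(0,0) | ant1:(2,0)->N->(1,0) | ant2:(2,4)->S->(3,4)
  grid max=2 at (3,3)
Step 2: ant0:(0,0)->S->(1,0) | ant1:(1,0)->N->(0,0) | ant2:(3,4)->W->(3,3)
  grid max=3 at (3,3)
Step 3: ant0:(1,0)->N->(0,0) | ant1:(0,0)->S->(1,0) | ant2:(3,3)->E->(3,4)
  grid max=3 at (0,0)
Step 4: ant0:(0,0)->S->(1,0) | ant1:(1,0)->N->(0,0) | ant2:(3,4)->W->(3,3)
  grid max=4 at (0,0)
Step 5: ant0:(1,0)->N->(0,0) | ant1:(0,0)->S->(1,0) | ant2:(3,3)->E->(3,4)
  grid max=5 at (0,0)
Final grid:
  5 0 0 0 0
  5 0 0 0 0
  0 0 0 0 0
  0 0 0 2 2
  0 0 0 0 0
Max pheromone 5 at (0,0)

Answer: (0,0)=5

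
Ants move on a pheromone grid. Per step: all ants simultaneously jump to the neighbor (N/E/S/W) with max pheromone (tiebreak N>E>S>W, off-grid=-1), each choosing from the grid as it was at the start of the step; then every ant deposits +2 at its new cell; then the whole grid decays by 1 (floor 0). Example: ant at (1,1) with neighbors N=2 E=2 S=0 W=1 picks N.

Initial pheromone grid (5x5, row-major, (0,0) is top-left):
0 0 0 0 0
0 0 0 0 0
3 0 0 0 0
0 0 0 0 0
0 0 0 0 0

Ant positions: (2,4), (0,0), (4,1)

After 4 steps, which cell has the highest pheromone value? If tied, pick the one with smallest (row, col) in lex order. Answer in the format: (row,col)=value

Step 1: ant0:(2,4)->N->(1,4) | ant1:(0,0)->E->(0,1) | ant2:(4,1)->N->(3,1)
  grid max=2 at (2,0)
Step 2: ant0:(1,4)->N->(0,4) | ant1:(0,1)->E->(0,2) | ant2:(3,1)->N->(2,1)
  grid max=1 at (0,2)
Step 3: ant0:(0,4)->S->(1,4) | ant1:(0,2)->E->(0,3) | ant2:(2,1)->W->(2,0)
  grid max=2 at (2,0)
Step 4: ant0:(1,4)->N->(0,4) | ant1:(0,3)->E->(0,4) | ant2:(2,0)->N->(1,0)
  grid max=3 at (0,4)
Final grid:
  0 0 0 0 3
  1 0 0 0 0
  1 0 0 0 0
  0 0 0 0 0
  0 0 0 0 0
Max pheromone 3 at (0,4)

Answer: (0,4)=3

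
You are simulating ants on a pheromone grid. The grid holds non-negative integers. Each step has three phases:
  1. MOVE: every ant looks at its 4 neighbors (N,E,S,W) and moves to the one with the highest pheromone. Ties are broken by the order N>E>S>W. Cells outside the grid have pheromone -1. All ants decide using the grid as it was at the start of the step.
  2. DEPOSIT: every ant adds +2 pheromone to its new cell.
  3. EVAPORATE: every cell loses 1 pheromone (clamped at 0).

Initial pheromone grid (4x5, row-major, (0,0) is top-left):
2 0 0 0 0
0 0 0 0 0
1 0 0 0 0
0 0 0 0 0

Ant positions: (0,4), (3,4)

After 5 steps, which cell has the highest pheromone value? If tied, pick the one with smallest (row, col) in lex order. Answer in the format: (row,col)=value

Answer: (1,4)=5

Derivation:
Step 1: ant0:(0,4)->S->(1,4) | ant1:(3,4)->N->(2,4)
  grid max=1 at (0,0)
Step 2: ant0:(1,4)->S->(2,4) | ant1:(2,4)->N->(1,4)
  grid max=2 at (1,4)
Step 3: ant0:(2,4)->N->(1,4) | ant1:(1,4)->S->(2,4)
  grid max=3 at (1,4)
Step 4: ant0:(1,4)->S->(2,4) | ant1:(2,4)->N->(1,4)
  grid max=4 at (1,4)
Step 5: ant0:(2,4)->N->(1,4) | ant1:(1,4)->S->(2,4)
  grid max=5 at (1,4)
Final grid:
  0 0 0 0 0
  0 0 0 0 5
  0 0 0 0 5
  0 0 0 0 0
Max pheromone 5 at (1,4)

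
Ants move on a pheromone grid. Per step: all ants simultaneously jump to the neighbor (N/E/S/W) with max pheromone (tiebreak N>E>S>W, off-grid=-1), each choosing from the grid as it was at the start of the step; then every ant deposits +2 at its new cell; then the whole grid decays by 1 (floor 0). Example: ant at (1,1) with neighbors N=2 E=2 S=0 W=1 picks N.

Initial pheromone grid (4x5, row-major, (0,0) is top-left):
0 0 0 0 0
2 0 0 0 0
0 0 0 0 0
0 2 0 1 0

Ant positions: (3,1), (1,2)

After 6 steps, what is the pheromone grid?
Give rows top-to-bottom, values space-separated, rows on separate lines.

After step 1: ants at (2,1),(0,2)
  0 0 1 0 0
  1 0 0 0 0
  0 1 0 0 0
  0 1 0 0 0
After step 2: ants at (3,1),(0,3)
  0 0 0 1 0
  0 0 0 0 0
  0 0 0 0 0
  0 2 0 0 0
After step 3: ants at (2,1),(0,4)
  0 0 0 0 1
  0 0 0 0 0
  0 1 0 0 0
  0 1 0 0 0
After step 4: ants at (3,1),(1,4)
  0 0 0 0 0
  0 0 0 0 1
  0 0 0 0 0
  0 2 0 0 0
After step 5: ants at (2,1),(0,4)
  0 0 0 0 1
  0 0 0 0 0
  0 1 0 0 0
  0 1 0 0 0
After step 6: ants at (3,1),(1,4)
  0 0 0 0 0
  0 0 0 0 1
  0 0 0 0 0
  0 2 0 0 0

0 0 0 0 0
0 0 0 0 1
0 0 0 0 0
0 2 0 0 0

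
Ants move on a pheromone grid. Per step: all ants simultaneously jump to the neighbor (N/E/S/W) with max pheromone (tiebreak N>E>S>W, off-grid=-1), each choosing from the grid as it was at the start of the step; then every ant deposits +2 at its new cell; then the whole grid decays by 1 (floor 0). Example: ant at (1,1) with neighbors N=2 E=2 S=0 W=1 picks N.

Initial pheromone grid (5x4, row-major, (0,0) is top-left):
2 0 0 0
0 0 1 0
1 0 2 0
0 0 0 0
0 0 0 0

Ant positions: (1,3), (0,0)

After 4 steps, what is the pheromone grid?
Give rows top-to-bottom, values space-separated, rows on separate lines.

After step 1: ants at (1,2),(0,1)
  1 1 0 0
  0 0 2 0
  0 0 1 0
  0 0 0 0
  0 0 0 0
After step 2: ants at (2,2),(0,0)
  2 0 0 0
  0 0 1 0
  0 0 2 0
  0 0 0 0
  0 0 0 0
After step 3: ants at (1,2),(0,1)
  1 1 0 0
  0 0 2 0
  0 0 1 0
  0 0 0 0
  0 0 0 0
After step 4: ants at (2,2),(0,0)
  2 0 0 0
  0 0 1 0
  0 0 2 0
  0 0 0 0
  0 0 0 0

2 0 0 0
0 0 1 0
0 0 2 0
0 0 0 0
0 0 0 0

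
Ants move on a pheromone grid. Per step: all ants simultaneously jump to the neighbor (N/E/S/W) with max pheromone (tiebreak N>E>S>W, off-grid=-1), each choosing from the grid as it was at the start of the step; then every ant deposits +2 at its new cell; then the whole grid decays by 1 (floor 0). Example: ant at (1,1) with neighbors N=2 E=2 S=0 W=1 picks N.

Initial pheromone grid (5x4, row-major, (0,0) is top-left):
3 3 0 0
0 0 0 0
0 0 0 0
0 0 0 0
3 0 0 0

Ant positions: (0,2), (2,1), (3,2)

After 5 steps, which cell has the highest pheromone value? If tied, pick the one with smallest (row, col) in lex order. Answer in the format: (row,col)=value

Step 1: ant0:(0,2)->W->(0,1) | ant1:(2,1)->N->(1,1) | ant2:(3,2)->N->(2,2)
  grid max=4 at (0,1)
Step 2: ant0:(0,1)->W->(0,0) | ant1:(1,1)->N->(0,1) | ant2:(2,2)->N->(1,2)
  grid max=5 at (0,1)
Step 3: ant0:(0,0)->E->(0,1) | ant1:(0,1)->W->(0,0) | ant2:(1,2)->N->(0,2)
  grid max=6 at (0,1)
Step 4: ant0:(0,1)->W->(0,0) | ant1:(0,0)->E->(0,1) | ant2:(0,2)->W->(0,1)
  grid max=9 at (0,1)
Step 5: ant0:(0,0)->E->(0,1) | ant1:(0,1)->W->(0,0) | ant2:(0,1)->W->(0,0)
  grid max=10 at (0,1)
Final grid:
  8 10 0 0
  0 0 0 0
  0 0 0 0
  0 0 0 0
  0 0 0 0
Max pheromone 10 at (0,1)

Answer: (0,1)=10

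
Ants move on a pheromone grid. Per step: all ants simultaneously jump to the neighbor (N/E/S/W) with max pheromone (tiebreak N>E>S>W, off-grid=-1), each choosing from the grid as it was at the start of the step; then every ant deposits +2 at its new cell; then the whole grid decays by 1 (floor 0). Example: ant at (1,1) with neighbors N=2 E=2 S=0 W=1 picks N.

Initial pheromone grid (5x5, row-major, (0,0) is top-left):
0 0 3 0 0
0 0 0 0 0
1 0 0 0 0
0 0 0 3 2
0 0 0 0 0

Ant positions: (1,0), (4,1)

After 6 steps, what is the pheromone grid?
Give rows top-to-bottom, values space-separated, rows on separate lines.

After step 1: ants at (2,0),(3,1)
  0 0 2 0 0
  0 0 0 0 0
  2 0 0 0 0
  0 1 0 2 1
  0 0 0 0 0
After step 2: ants at (1,0),(2,1)
  0 0 1 0 0
  1 0 0 0 0
  1 1 0 0 0
  0 0 0 1 0
  0 0 0 0 0
After step 3: ants at (2,0),(2,0)
  0 0 0 0 0
  0 0 0 0 0
  4 0 0 0 0
  0 0 0 0 0
  0 0 0 0 0
After step 4: ants at (1,0),(1,0)
  0 0 0 0 0
  3 0 0 0 0
  3 0 0 0 0
  0 0 0 0 0
  0 0 0 0 0
After step 5: ants at (2,0),(2,0)
  0 0 0 0 0
  2 0 0 0 0
  6 0 0 0 0
  0 0 0 0 0
  0 0 0 0 0
After step 6: ants at (1,0),(1,0)
  0 0 0 0 0
  5 0 0 0 0
  5 0 0 0 0
  0 0 0 0 0
  0 0 0 0 0

0 0 0 0 0
5 0 0 0 0
5 0 0 0 0
0 0 0 0 0
0 0 0 0 0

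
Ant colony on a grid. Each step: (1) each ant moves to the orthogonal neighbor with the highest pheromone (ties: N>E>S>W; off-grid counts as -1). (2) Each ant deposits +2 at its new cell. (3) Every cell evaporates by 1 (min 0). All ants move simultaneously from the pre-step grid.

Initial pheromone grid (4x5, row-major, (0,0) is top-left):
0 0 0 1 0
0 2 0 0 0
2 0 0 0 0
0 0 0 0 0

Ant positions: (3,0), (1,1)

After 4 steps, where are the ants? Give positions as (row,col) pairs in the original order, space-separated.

Step 1: ant0:(3,0)->N->(2,0) | ant1:(1,1)->N->(0,1)
  grid max=3 at (2,0)
Step 2: ant0:(2,0)->N->(1,0) | ant1:(0,1)->S->(1,1)
  grid max=2 at (1,1)
Step 3: ant0:(1,0)->E->(1,1) | ant1:(1,1)->W->(1,0)
  grid max=3 at (1,1)
Step 4: ant0:(1,1)->W->(1,0) | ant1:(1,0)->E->(1,1)
  grid max=4 at (1,1)

(1,0) (1,1)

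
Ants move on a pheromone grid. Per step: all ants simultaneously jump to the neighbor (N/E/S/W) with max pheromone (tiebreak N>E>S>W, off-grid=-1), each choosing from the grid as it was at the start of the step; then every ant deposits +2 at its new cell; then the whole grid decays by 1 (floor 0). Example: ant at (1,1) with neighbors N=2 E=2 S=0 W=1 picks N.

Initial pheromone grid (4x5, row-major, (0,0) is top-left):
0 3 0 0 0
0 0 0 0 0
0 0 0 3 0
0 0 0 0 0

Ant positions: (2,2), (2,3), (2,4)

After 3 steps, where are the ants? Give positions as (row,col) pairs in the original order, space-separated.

Step 1: ant0:(2,2)->E->(2,3) | ant1:(2,3)->N->(1,3) | ant2:(2,4)->W->(2,3)
  grid max=6 at (2,3)
Step 2: ant0:(2,3)->N->(1,3) | ant1:(1,3)->S->(2,3) | ant2:(2,3)->N->(1,3)
  grid max=7 at (2,3)
Step 3: ant0:(1,3)->S->(2,3) | ant1:(2,3)->N->(1,3) | ant2:(1,3)->S->(2,3)
  grid max=10 at (2,3)

(2,3) (1,3) (2,3)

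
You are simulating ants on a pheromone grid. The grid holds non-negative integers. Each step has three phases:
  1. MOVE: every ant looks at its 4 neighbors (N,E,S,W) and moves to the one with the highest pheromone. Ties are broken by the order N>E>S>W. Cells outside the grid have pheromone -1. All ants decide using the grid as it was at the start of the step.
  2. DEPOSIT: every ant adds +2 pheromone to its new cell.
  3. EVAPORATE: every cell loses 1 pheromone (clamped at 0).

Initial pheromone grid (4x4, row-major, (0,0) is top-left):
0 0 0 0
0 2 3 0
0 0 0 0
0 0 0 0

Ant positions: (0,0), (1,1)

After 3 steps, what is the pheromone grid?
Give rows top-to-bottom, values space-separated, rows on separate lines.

After step 1: ants at (0,1),(1,2)
  0 1 0 0
  0 1 4 0
  0 0 0 0
  0 0 0 0
After step 2: ants at (1,1),(1,1)
  0 0 0 0
  0 4 3 0
  0 0 0 0
  0 0 0 0
After step 3: ants at (1,2),(1,2)
  0 0 0 0
  0 3 6 0
  0 0 0 0
  0 0 0 0

0 0 0 0
0 3 6 0
0 0 0 0
0 0 0 0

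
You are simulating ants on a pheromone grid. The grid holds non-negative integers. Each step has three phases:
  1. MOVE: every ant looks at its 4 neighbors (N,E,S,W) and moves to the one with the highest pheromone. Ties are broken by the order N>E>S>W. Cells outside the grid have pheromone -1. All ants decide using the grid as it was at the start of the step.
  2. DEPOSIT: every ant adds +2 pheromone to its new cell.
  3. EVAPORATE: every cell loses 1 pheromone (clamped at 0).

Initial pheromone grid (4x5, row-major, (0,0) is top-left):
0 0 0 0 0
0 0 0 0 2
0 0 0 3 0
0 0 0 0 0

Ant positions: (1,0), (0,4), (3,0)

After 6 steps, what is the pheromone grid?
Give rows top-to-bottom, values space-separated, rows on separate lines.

After step 1: ants at (0,0),(1,4),(2,0)
  1 0 0 0 0
  0 0 0 0 3
  1 0 0 2 0
  0 0 0 0 0
After step 2: ants at (0,1),(0,4),(1,0)
  0 1 0 0 1
  1 0 0 0 2
  0 0 0 1 0
  0 0 0 0 0
After step 3: ants at (0,2),(1,4),(0,0)
  1 0 1 0 0
  0 0 0 0 3
  0 0 0 0 0
  0 0 0 0 0
After step 4: ants at (0,3),(0,4),(0,1)
  0 1 0 1 1
  0 0 0 0 2
  0 0 0 0 0
  0 0 0 0 0
After step 5: ants at (0,4),(1,4),(0,2)
  0 0 1 0 2
  0 0 0 0 3
  0 0 0 0 0
  0 0 0 0 0
After step 6: ants at (1,4),(0,4),(0,3)
  0 0 0 1 3
  0 0 0 0 4
  0 0 0 0 0
  0 0 0 0 0

0 0 0 1 3
0 0 0 0 4
0 0 0 0 0
0 0 0 0 0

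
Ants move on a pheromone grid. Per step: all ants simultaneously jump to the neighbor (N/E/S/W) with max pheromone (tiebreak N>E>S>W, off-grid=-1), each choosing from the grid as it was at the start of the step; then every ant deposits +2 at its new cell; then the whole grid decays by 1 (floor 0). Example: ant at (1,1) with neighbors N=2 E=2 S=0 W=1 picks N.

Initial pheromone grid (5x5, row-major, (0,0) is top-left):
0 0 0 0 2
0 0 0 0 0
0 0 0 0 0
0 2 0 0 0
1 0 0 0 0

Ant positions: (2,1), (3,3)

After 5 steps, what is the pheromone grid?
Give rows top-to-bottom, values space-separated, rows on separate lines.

After step 1: ants at (3,1),(2,3)
  0 0 0 0 1
  0 0 0 0 0
  0 0 0 1 0
  0 3 0 0 0
  0 0 0 0 0
After step 2: ants at (2,1),(1,3)
  0 0 0 0 0
  0 0 0 1 0
  0 1 0 0 0
  0 2 0 0 0
  0 0 0 0 0
After step 3: ants at (3,1),(0,3)
  0 0 0 1 0
  0 0 0 0 0
  0 0 0 0 0
  0 3 0 0 0
  0 0 0 0 0
After step 4: ants at (2,1),(0,4)
  0 0 0 0 1
  0 0 0 0 0
  0 1 0 0 0
  0 2 0 0 0
  0 0 0 0 0
After step 5: ants at (3,1),(1,4)
  0 0 0 0 0
  0 0 0 0 1
  0 0 0 0 0
  0 3 0 0 0
  0 0 0 0 0

0 0 0 0 0
0 0 0 0 1
0 0 0 0 0
0 3 0 0 0
0 0 0 0 0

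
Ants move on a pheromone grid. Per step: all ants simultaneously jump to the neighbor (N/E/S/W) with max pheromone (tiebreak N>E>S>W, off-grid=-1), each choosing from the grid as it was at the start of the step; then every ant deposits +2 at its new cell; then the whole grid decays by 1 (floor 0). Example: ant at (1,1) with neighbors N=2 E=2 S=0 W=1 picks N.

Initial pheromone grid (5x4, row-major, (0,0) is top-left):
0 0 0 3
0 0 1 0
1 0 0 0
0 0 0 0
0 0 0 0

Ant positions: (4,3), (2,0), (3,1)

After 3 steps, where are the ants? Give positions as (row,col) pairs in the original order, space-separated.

Step 1: ant0:(4,3)->N->(3,3) | ant1:(2,0)->N->(1,0) | ant2:(3,1)->N->(2,1)
  grid max=2 at (0,3)
Step 2: ant0:(3,3)->N->(2,3) | ant1:(1,0)->N->(0,0) | ant2:(2,1)->N->(1,1)
  grid max=1 at (0,0)
Step 3: ant0:(2,3)->N->(1,3) | ant1:(0,0)->E->(0,1) | ant2:(1,1)->N->(0,1)
  grid max=3 at (0,1)

(1,3) (0,1) (0,1)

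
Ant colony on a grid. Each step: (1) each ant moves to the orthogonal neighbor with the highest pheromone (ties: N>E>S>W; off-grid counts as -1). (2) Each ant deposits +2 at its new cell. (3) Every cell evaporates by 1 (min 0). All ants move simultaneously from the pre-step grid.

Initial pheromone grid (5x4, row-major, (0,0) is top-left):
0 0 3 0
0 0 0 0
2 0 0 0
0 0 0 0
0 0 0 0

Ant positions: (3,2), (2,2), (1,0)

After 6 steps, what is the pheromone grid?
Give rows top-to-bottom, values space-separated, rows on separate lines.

After step 1: ants at (2,2),(1,2),(2,0)
  0 0 2 0
  0 0 1 0
  3 0 1 0
  0 0 0 0
  0 0 0 0
After step 2: ants at (1,2),(0,2),(1,0)
  0 0 3 0
  1 0 2 0
  2 0 0 0
  0 0 0 0
  0 0 0 0
After step 3: ants at (0,2),(1,2),(2,0)
  0 0 4 0
  0 0 3 0
  3 0 0 0
  0 0 0 0
  0 0 0 0
After step 4: ants at (1,2),(0,2),(1,0)
  0 0 5 0
  1 0 4 0
  2 0 0 0
  0 0 0 0
  0 0 0 0
After step 5: ants at (0,2),(1,2),(2,0)
  0 0 6 0
  0 0 5 0
  3 0 0 0
  0 0 0 0
  0 0 0 0
After step 6: ants at (1,2),(0,2),(1,0)
  0 0 7 0
  1 0 6 0
  2 0 0 0
  0 0 0 0
  0 0 0 0

0 0 7 0
1 0 6 0
2 0 0 0
0 0 0 0
0 0 0 0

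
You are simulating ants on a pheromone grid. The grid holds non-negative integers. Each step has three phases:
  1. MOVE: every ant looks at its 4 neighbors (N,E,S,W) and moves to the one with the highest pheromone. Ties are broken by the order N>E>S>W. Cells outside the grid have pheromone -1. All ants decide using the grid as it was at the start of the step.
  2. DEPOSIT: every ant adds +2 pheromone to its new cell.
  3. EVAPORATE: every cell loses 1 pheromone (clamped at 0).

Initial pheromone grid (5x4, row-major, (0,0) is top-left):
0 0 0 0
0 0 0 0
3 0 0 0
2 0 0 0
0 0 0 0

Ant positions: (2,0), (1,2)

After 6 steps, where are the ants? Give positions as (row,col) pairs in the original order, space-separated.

Step 1: ant0:(2,0)->S->(3,0) | ant1:(1,2)->N->(0,2)
  grid max=3 at (3,0)
Step 2: ant0:(3,0)->N->(2,0) | ant1:(0,2)->E->(0,3)
  grid max=3 at (2,0)
Step 3: ant0:(2,0)->S->(3,0) | ant1:(0,3)->S->(1,3)
  grid max=3 at (3,0)
Step 4: ant0:(3,0)->N->(2,0) | ant1:(1,3)->N->(0,3)
  grid max=3 at (2,0)
Step 5: ant0:(2,0)->S->(3,0) | ant1:(0,3)->S->(1,3)
  grid max=3 at (3,0)
Step 6: ant0:(3,0)->N->(2,0) | ant1:(1,3)->N->(0,3)
  grid max=3 at (2,0)

(2,0) (0,3)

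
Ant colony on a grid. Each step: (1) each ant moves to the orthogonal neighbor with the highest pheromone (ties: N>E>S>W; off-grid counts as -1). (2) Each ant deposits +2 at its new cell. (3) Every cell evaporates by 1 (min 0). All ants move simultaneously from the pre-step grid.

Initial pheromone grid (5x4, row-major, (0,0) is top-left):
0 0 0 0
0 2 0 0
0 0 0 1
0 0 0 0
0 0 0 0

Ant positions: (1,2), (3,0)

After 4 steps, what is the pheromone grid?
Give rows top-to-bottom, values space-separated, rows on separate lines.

After step 1: ants at (1,1),(2,0)
  0 0 0 0
  0 3 0 0
  1 0 0 0
  0 0 0 0
  0 0 0 0
After step 2: ants at (0,1),(1,0)
  0 1 0 0
  1 2 0 0
  0 0 0 0
  0 0 0 0
  0 0 0 0
After step 3: ants at (1,1),(1,1)
  0 0 0 0
  0 5 0 0
  0 0 0 0
  0 0 0 0
  0 0 0 0
After step 4: ants at (0,1),(0,1)
  0 3 0 0
  0 4 0 0
  0 0 0 0
  0 0 0 0
  0 0 0 0

0 3 0 0
0 4 0 0
0 0 0 0
0 0 0 0
0 0 0 0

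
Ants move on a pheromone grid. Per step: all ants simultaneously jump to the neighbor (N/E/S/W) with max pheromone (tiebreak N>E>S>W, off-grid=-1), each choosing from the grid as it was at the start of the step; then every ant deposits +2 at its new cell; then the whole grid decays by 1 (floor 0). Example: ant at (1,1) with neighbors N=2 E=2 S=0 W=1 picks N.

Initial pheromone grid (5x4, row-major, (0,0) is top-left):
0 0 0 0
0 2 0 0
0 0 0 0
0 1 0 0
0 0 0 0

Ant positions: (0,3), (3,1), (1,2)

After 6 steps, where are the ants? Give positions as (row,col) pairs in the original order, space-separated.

Step 1: ant0:(0,3)->S->(1,3) | ant1:(3,1)->N->(2,1) | ant2:(1,2)->W->(1,1)
  grid max=3 at (1,1)
Step 2: ant0:(1,3)->N->(0,3) | ant1:(2,1)->N->(1,1) | ant2:(1,1)->S->(2,1)
  grid max=4 at (1,1)
Step 3: ant0:(0,3)->S->(1,3) | ant1:(1,1)->S->(2,1) | ant2:(2,1)->N->(1,1)
  grid max=5 at (1,1)
Step 4: ant0:(1,3)->N->(0,3) | ant1:(2,1)->N->(1,1) | ant2:(1,1)->S->(2,1)
  grid max=6 at (1,1)
Step 5: ant0:(0,3)->S->(1,3) | ant1:(1,1)->S->(2,1) | ant2:(2,1)->N->(1,1)
  grid max=7 at (1,1)
Step 6: ant0:(1,3)->N->(0,3) | ant1:(2,1)->N->(1,1) | ant2:(1,1)->S->(2,1)
  grid max=8 at (1,1)

(0,3) (1,1) (2,1)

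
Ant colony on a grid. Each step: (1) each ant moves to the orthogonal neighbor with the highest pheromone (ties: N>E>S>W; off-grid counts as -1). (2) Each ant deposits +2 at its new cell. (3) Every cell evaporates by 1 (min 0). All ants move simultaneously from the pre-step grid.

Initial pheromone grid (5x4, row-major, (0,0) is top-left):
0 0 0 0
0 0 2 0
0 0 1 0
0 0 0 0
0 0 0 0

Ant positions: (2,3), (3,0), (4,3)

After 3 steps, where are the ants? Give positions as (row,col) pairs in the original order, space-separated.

Step 1: ant0:(2,3)->W->(2,2) | ant1:(3,0)->N->(2,0) | ant2:(4,3)->N->(3,3)
  grid max=2 at (2,2)
Step 2: ant0:(2,2)->N->(1,2) | ant1:(2,0)->N->(1,0) | ant2:(3,3)->N->(2,3)
  grid max=2 at (1,2)
Step 3: ant0:(1,2)->S->(2,2) | ant1:(1,0)->N->(0,0) | ant2:(2,3)->W->(2,2)
  grid max=4 at (2,2)

(2,2) (0,0) (2,2)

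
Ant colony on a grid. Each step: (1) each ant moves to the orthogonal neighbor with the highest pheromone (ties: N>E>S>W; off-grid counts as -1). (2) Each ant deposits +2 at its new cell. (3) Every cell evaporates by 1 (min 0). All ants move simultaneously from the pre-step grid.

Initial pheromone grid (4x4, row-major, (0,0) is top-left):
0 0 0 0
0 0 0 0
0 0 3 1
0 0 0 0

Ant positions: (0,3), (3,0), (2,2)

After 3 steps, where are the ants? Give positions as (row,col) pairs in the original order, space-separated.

Step 1: ant0:(0,3)->S->(1,3) | ant1:(3,0)->N->(2,0) | ant2:(2,2)->E->(2,3)
  grid max=2 at (2,2)
Step 2: ant0:(1,3)->S->(2,3) | ant1:(2,0)->N->(1,0) | ant2:(2,3)->W->(2,2)
  grid max=3 at (2,2)
Step 3: ant0:(2,3)->W->(2,2) | ant1:(1,0)->N->(0,0) | ant2:(2,2)->E->(2,3)
  grid max=4 at (2,2)

(2,2) (0,0) (2,3)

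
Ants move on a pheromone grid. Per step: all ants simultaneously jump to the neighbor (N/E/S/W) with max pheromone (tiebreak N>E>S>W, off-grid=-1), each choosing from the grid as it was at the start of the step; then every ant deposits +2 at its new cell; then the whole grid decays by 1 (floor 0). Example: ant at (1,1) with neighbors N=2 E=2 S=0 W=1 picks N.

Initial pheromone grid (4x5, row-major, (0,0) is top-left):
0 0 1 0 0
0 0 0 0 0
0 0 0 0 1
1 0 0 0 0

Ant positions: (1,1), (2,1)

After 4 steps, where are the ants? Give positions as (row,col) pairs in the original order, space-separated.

Step 1: ant0:(1,1)->N->(0,1) | ant1:(2,1)->N->(1,1)
  grid max=1 at (0,1)
Step 2: ant0:(0,1)->S->(1,1) | ant1:(1,1)->N->(0,1)
  grid max=2 at (0,1)
Step 3: ant0:(1,1)->N->(0,1) | ant1:(0,1)->S->(1,1)
  grid max=3 at (0,1)
Step 4: ant0:(0,1)->S->(1,1) | ant1:(1,1)->N->(0,1)
  grid max=4 at (0,1)

(1,1) (0,1)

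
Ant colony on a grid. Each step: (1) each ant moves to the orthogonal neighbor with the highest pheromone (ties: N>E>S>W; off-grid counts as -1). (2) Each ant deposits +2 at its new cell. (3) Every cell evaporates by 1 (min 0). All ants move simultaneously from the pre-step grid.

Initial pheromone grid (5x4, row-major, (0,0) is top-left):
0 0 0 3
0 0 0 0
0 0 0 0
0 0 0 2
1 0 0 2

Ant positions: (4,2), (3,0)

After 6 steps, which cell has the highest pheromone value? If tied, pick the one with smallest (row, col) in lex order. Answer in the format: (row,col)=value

Step 1: ant0:(4,2)->E->(4,3) | ant1:(3,0)->S->(4,0)
  grid max=3 at (4,3)
Step 2: ant0:(4,3)->N->(3,3) | ant1:(4,0)->N->(3,0)
  grid max=2 at (3,3)
Step 3: ant0:(3,3)->S->(4,3) | ant1:(3,0)->S->(4,0)
  grid max=3 at (4,3)
Step 4: ant0:(4,3)->N->(3,3) | ant1:(4,0)->N->(3,0)
  grid max=2 at (3,3)
Step 5: ant0:(3,3)->S->(4,3) | ant1:(3,0)->S->(4,0)
  grid max=3 at (4,3)
Step 6: ant0:(4,3)->N->(3,3) | ant1:(4,0)->N->(3,0)
  grid max=2 at (3,3)
Final grid:
  0 0 0 0
  0 0 0 0
  0 0 0 0
  1 0 0 2
  1 0 0 2
Max pheromone 2 at (3,3)

Answer: (3,3)=2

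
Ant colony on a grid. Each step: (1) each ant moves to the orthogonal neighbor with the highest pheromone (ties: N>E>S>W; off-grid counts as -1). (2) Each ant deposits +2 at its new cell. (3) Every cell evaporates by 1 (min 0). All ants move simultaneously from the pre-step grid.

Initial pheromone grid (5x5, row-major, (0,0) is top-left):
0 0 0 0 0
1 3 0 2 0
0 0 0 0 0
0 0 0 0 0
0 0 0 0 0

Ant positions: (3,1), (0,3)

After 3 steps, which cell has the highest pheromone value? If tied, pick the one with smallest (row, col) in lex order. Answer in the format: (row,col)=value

Answer: (1,3)=3

Derivation:
Step 1: ant0:(3,1)->N->(2,1) | ant1:(0,3)->S->(1,3)
  grid max=3 at (1,3)
Step 2: ant0:(2,1)->N->(1,1) | ant1:(1,3)->N->(0,3)
  grid max=3 at (1,1)
Step 3: ant0:(1,1)->N->(0,1) | ant1:(0,3)->S->(1,3)
  grid max=3 at (1,3)
Final grid:
  0 1 0 0 0
  0 2 0 3 0
  0 0 0 0 0
  0 0 0 0 0
  0 0 0 0 0
Max pheromone 3 at (1,3)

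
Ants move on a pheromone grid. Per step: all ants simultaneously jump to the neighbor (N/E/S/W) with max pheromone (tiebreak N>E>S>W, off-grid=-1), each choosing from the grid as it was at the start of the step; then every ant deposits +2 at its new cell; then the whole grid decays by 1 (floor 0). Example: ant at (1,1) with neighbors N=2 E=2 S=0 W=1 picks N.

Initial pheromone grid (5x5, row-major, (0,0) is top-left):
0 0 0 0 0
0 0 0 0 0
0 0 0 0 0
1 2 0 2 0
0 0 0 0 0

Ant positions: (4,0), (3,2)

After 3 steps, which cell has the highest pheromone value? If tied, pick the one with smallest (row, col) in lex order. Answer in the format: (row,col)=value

Answer: (3,3)=3

Derivation:
Step 1: ant0:(4,0)->N->(3,0) | ant1:(3,2)->E->(3,3)
  grid max=3 at (3,3)
Step 2: ant0:(3,0)->E->(3,1) | ant1:(3,3)->N->(2,3)
  grid max=2 at (3,1)
Step 3: ant0:(3,1)->W->(3,0) | ant1:(2,3)->S->(3,3)
  grid max=3 at (3,3)
Final grid:
  0 0 0 0 0
  0 0 0 0 0
  0 0 0 0 0
  2 1 0 3 0
  0 0 0 0 0
Max pheromone 3 at (3,3)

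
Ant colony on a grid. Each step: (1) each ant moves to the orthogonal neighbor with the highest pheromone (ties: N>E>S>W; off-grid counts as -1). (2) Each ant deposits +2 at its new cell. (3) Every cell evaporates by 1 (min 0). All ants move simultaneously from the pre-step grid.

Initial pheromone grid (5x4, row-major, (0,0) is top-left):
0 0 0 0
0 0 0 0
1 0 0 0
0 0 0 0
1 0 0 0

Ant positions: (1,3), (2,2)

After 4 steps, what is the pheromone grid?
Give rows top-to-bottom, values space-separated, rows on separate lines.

After step 1: ants at (0,3),(1,2)
  0 0 0 1
  0 0 1 0
  0 0 0 0
  0 0 0 0
  0 0 0 0
After step 2: ants at (1,3),(0,2)
  0 0 1 0
  0 0 0 1
  0 0 0 0
  0 0 0 0
  0 0 0 0
After step 3: ants at (0,3),(0,3)
  0 0 0 3
  0 0 0 0
  0 0 0 0
  0 0 0 0
  0 0 0 0
After step 4: ants at (1,3),(1,3)
  0 0 0 2
  0 0 0 3
  0 0 0 0
  0 0 0 0
  0 0 0 0

0 0 0 2
0 0 0 3
0 0 0 0
0 0 0 0
0 0 0 0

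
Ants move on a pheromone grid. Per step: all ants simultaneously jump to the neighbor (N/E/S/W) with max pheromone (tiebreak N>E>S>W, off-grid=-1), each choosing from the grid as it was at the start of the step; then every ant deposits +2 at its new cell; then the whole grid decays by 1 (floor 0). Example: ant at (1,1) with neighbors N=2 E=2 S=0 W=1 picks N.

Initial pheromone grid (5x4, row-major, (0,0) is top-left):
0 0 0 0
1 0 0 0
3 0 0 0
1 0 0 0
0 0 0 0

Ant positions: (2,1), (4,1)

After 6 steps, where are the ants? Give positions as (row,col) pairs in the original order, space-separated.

Step 1: ant0:(2,1)->W->(2,0) | ant1:(4,1)->N->(3,1)
  grid max=4 at (2,0)
Step 2: ant0:(2,0)->N->(1,0) | ant1:(3,1)->N->(2,1)
  grid max=3 at (2,0)
Step 3: ant0:(1,0)->S->(2,0) | ant1:(2,1)->W->(2,0)
  grid max=6 at (2,0)
Step 4: ant0:(2,0)->N->(1,0) | ant1:(2,0)->N->(1,0)
  grid max=5 at (2,0)
Step 5: ant0:(1,0)->S->(2,0) | ant1:(1,0)->S->(2,0)
  grid max=8 at (2,0)
Step 6: ant0:(2,0)->N->(1,0) | ant1:(2,0)->N->(1,0)
  grid max=7 at (2,0)

(1,0) (1,0)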